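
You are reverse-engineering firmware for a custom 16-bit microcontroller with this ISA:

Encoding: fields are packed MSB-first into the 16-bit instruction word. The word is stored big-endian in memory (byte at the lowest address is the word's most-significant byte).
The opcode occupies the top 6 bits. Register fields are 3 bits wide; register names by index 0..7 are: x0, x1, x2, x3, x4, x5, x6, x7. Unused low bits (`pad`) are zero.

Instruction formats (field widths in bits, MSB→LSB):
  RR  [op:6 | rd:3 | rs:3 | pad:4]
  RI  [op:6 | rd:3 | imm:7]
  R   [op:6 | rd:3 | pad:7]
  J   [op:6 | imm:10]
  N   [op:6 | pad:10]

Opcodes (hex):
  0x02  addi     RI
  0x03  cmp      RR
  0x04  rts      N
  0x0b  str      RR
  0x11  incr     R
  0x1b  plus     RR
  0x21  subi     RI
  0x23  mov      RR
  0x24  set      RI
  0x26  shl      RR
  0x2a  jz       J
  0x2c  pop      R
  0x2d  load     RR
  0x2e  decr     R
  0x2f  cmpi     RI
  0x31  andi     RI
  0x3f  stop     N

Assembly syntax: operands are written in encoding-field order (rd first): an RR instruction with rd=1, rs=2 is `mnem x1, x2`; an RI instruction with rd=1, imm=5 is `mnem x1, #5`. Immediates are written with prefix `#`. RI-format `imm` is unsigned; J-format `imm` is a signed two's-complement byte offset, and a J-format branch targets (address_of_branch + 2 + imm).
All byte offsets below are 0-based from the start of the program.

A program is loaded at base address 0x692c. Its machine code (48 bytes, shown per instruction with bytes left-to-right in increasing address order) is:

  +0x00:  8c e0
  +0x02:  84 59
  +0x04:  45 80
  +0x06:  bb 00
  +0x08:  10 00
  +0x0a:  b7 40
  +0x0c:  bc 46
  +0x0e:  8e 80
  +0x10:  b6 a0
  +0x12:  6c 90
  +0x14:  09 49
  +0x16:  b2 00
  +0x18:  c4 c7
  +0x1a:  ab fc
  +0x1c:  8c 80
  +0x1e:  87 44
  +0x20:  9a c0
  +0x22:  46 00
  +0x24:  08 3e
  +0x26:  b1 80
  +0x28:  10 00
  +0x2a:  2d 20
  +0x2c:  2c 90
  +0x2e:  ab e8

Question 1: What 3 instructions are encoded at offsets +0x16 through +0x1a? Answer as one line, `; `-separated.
off 0x16: read b2 00 as big → 0xb200
  top 6b → 0x2c → pop [R]
  rd@[9:7]=0x4 ⇒ x4
off 0x18: read c4 c7 as big → 0xc4c7
  top 6b → 0x31 → andi [RI]
  rd@[9:7]=0x1 ⇒ x1
  imm@[6:0]=0x47 ⇒ #71
off 0x1a: read ab fc as big → 0xabfc
  top 6b → 0x2a → jz [J]
  imm@[9:0]=0x3fc (s10→-4) ⇒ #-4

pop x4; andi x1, #71; jz #-4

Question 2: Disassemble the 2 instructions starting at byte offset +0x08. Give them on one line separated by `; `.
rts; load x6, x4

@+08  big-endian(10 00) = 0x1000
  opcode bits[15:10]=0x4: rts/N
@+0a  big-endian(b7 40) = 0xb740
  opcode bits[15:10]=0x2d: load/RR
  rd: (w>>7)&0x7=0x6 → x6
  rs: (w>>4)&0x7=0x4 → x4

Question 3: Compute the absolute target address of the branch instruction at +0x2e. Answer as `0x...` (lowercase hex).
0x6944

@+2e  big-endian(ab e8) = 0xabe8
  top 6b → 0x2a → jz [J]
  imm@[9:0]=0x3e8 (s10→-24) ⇒ #-24
  target = base 0x692c + off 0x2e + 2 + imm -24 = 0x6944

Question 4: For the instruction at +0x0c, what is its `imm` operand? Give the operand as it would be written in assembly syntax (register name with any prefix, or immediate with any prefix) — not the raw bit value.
+0x0c: bc 46 ⇒ word 0xbc46 (big)
  opcode bits[15:10]=0x2f: cmpi/RI
  [9:7] rd=0 = x0
  [6:0] imm=70 = #70

#70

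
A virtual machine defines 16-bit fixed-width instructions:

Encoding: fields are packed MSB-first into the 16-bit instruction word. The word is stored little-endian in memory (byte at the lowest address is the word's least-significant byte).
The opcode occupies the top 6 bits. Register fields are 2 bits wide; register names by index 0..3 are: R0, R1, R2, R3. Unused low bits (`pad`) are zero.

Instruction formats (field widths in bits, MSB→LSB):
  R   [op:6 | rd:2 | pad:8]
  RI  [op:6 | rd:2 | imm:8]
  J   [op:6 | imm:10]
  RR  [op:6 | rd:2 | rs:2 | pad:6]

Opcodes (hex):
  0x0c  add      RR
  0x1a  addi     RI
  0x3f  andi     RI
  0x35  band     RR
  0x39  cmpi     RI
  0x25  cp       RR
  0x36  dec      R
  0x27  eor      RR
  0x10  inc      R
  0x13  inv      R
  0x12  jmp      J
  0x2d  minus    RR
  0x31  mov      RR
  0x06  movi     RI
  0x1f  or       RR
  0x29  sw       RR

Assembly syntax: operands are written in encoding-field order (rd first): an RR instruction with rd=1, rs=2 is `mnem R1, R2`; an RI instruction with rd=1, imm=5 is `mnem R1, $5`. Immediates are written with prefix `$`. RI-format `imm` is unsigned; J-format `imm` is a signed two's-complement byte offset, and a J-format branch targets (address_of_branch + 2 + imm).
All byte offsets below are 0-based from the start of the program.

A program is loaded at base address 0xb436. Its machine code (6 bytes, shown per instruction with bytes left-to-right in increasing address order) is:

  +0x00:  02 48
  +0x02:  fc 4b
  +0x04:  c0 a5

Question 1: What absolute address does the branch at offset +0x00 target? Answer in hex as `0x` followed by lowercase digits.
[00] 02 48 → 0x4802
  top 6b → 0x12 → jmp [J]
  [9:0] imm=2 = $2
  target = base 0xb436 + off 0x00 + 2 + imm 2 = 0xb43a

0xb43a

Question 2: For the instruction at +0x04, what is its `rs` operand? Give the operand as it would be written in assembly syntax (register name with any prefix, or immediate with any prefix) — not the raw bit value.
R3

+0x04: c0 a5 ⇒ word 0xa5c0 (little)
  op=0xa5c0>>10=0x29 ⇒ sw (RR)
  [9:8] rd=1 = R1
  [7:6] rs=3 = R3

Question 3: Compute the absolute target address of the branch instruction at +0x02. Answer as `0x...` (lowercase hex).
0xb436

+0x02: fc 4b ⇒ word 0x4bfc (little)
  op=0x4bfc>>10=0x12 ⇒ jmp (J)
  [9:0] imm=1020 (s10→-4) = $-4
  target = base 0xb436 + off 0x02 + 2 + imm -4 = 0xb436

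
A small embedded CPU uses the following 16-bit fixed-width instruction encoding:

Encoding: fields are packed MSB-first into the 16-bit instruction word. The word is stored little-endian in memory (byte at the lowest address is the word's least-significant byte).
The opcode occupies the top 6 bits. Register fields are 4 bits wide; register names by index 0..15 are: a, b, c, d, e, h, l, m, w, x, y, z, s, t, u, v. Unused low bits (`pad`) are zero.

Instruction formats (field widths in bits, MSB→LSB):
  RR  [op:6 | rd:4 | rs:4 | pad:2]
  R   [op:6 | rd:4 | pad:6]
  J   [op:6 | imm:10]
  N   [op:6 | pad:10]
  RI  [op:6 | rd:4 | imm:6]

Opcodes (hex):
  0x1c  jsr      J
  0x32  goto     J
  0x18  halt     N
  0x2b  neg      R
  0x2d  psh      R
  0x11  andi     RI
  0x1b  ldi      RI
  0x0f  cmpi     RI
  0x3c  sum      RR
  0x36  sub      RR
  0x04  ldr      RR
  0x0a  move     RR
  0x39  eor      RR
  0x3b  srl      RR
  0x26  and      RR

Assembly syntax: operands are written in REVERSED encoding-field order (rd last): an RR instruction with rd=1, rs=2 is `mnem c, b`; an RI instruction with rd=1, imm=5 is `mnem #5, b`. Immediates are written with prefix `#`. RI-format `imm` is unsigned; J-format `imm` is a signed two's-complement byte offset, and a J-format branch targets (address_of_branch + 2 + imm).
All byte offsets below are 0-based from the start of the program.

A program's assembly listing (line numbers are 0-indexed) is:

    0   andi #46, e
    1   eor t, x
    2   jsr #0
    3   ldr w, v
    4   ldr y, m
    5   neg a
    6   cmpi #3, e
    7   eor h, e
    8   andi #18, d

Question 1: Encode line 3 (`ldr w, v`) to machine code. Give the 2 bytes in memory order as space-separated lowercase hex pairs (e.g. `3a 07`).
e0 13

line 3 (ldr): pack op=0x4:6|rd=15:4|rs=8:4|pad=0:2 = 0x13e0; little→ e0 13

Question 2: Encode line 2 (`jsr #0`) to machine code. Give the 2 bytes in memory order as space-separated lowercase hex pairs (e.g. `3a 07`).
00 70

line 2 (jsr): pack op=0x1c:6|imm=0:10 = 0x7000; little→ 00 70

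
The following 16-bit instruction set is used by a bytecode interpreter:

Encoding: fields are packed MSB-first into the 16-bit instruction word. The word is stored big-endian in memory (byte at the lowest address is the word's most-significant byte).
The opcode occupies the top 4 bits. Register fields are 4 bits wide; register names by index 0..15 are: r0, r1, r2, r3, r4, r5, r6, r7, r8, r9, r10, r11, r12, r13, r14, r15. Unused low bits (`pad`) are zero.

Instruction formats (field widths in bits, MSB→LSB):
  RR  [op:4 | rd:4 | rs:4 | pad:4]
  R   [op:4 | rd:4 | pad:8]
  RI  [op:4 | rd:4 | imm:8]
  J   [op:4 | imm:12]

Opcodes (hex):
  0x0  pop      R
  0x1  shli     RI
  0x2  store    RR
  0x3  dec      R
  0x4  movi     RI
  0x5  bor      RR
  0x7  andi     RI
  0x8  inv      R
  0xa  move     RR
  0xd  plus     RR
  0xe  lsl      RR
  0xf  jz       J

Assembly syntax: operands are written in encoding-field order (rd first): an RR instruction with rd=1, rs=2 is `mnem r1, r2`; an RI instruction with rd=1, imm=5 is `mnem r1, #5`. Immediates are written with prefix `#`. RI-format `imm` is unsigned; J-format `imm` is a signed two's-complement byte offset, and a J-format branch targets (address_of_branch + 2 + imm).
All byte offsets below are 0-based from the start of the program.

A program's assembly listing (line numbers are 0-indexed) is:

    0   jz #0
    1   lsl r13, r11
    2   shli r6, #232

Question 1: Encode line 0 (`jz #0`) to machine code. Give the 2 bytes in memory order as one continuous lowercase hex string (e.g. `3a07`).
f000

line 0 (jz): pack op=0xf:4|imm=0:12 = 0xf000; big→ f0 00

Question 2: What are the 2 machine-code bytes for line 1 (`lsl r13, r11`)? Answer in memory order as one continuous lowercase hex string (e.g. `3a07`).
line 1 (lsl): pack op=0xe:4|rd=13:4|rs=11:4|pad=0:4 = 0xedb0; big→ ed b0

edb0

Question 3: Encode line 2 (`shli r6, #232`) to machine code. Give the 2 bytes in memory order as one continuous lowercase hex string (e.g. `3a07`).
16e8

L2: shli op=0x1:4|rd=6:4|imm=232:8 ⇒ 0x16e8 ⇒ big 16 e8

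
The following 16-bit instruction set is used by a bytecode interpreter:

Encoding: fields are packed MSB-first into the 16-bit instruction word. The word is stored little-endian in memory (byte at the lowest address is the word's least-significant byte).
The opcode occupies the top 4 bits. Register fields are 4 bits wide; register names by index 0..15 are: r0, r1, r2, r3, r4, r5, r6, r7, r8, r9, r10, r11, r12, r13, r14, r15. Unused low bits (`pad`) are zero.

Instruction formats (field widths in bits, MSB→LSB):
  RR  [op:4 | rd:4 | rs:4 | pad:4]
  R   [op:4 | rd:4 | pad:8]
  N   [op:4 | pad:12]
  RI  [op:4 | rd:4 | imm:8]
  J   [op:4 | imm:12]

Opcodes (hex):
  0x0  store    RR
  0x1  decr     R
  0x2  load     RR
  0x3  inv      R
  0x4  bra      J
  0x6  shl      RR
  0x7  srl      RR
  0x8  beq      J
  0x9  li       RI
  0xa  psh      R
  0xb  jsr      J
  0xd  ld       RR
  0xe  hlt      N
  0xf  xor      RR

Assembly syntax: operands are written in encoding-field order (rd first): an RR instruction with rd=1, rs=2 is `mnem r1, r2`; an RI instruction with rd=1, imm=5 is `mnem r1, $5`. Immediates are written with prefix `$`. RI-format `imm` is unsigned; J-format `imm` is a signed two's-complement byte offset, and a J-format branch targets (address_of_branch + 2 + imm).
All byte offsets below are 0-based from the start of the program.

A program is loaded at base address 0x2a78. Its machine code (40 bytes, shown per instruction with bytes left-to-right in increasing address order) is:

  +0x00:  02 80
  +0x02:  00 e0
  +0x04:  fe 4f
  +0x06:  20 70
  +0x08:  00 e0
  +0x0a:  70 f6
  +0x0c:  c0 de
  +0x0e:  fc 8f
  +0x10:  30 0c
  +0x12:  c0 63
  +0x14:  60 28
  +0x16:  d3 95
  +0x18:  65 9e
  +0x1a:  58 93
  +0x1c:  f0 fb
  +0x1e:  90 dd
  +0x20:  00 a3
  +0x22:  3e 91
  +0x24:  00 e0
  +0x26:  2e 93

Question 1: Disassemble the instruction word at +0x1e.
ld r13, r9

off 0x1e: read 90 dd as little → 0xdd90
  opcode bits[15:12]=0xd: ld/RR
  rd@[11:8]=0xd ⇒ r13
  rs@[7:4]=0x9 ⇒ r9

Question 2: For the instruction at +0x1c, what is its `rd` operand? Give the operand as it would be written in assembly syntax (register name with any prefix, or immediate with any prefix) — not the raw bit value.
r11

[1c] f0 fb → 0xfbf0
  opcode bits[15:12]=0xf: xor/RR
  rd@[11:8]=0xb ⇒ r11
  rs@[7:4]=0xf ⇒ r15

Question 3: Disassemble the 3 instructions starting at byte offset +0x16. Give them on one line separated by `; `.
off 0x16: read d3 95 as little → 0x95d3
  opcode bits[15:12]=0x9: li/RI
  rd@[11:8]=0x5 ⇒ r5
  imm@[7:0]=0xd3 ⇒ $211
off 0x18: read 65 9e as little → 0x9e65
  opcode bits[15:12]=0x9: li/RI
  rd@[11:8]=0xe ⇒ r14
  imm@[7:0]=0x65 ⇒ $101
off 0x1a: read 58 93 as little → 0x9358
  opcode bits[15:12]=0x9: li/RI
  rd@[11:8]=0x3 ⇒ r3
  imm@[7:0]=0x58 ⇒ $88

li r5, $211; li r14, $101; li r3, $88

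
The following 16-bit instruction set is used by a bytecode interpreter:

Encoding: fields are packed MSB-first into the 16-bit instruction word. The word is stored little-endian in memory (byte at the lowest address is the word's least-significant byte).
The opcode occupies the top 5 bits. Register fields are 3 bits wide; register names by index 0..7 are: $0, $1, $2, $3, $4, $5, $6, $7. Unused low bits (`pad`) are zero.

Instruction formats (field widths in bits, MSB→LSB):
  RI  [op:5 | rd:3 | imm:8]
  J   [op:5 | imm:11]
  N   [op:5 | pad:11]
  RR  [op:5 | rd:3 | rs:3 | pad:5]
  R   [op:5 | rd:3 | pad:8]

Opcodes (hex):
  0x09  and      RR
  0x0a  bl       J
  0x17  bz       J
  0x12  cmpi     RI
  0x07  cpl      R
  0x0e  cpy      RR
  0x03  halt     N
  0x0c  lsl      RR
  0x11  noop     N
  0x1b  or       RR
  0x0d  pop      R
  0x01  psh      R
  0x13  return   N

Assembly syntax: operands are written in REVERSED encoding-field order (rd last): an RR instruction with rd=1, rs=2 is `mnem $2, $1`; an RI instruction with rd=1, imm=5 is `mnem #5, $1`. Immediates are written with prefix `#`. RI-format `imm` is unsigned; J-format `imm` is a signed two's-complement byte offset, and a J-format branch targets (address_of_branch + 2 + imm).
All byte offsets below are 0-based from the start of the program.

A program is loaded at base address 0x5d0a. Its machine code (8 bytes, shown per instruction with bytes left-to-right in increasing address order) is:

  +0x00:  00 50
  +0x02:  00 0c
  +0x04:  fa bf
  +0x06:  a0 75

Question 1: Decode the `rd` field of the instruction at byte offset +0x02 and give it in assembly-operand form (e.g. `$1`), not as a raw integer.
$4

@+02  little-endian(00 0c) = 0x0c00
  op=0x0c00>>11=0x1 ⇒ psh (R)
  [10:8] rd=4 = $4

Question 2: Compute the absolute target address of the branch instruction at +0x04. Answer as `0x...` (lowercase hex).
+0x04: fa bf ⇒ word 0xbffa (little)
  top 5b → 0x17 → bz [J]
  imm@[10:0]=0x7fa (s11→-6) ⇒ #-6
  target = base 0x5d0a + off 0x04 + 2 + imm -6 = 0x5d0a

0x5d0a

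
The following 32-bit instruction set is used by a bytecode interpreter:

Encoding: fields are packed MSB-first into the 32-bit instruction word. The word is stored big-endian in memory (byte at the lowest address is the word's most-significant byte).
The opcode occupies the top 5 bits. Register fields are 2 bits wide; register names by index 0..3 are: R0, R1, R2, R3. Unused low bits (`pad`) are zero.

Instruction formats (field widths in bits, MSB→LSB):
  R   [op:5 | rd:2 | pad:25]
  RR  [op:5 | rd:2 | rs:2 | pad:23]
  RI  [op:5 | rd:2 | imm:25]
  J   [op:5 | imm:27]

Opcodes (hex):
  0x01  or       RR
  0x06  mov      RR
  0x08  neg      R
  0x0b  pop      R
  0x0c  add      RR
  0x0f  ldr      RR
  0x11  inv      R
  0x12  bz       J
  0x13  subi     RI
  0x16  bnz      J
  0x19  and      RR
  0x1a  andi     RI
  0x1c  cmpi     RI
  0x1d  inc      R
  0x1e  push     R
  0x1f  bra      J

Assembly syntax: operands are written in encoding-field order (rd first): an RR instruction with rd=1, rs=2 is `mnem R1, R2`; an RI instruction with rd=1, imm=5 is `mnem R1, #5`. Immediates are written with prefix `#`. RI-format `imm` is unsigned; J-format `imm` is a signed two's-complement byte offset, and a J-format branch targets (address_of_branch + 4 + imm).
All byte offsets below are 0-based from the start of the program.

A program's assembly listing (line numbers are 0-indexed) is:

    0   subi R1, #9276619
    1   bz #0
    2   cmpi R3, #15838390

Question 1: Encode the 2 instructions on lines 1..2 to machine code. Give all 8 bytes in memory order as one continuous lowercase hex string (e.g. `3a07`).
90000000e6f1acb6

line 1 (bz): pack op=0x12:5|imm=0:27 = 0x90000000; big→ 90 00 00 00
line 2 (cmpi): pack op=0x1c:5|rd=3:2|imm=15838390:25 = 0xe6f1acb6; big→ e6 f1 ac b6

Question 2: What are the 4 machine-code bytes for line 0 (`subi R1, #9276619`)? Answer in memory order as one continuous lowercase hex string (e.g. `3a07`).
line 0 (subi): pack op=0x13:5|rd=1:2|imm=9276619:25 = 0x9a8d8ccb; big→ 9a 8d 8c cb

9a8d8ccb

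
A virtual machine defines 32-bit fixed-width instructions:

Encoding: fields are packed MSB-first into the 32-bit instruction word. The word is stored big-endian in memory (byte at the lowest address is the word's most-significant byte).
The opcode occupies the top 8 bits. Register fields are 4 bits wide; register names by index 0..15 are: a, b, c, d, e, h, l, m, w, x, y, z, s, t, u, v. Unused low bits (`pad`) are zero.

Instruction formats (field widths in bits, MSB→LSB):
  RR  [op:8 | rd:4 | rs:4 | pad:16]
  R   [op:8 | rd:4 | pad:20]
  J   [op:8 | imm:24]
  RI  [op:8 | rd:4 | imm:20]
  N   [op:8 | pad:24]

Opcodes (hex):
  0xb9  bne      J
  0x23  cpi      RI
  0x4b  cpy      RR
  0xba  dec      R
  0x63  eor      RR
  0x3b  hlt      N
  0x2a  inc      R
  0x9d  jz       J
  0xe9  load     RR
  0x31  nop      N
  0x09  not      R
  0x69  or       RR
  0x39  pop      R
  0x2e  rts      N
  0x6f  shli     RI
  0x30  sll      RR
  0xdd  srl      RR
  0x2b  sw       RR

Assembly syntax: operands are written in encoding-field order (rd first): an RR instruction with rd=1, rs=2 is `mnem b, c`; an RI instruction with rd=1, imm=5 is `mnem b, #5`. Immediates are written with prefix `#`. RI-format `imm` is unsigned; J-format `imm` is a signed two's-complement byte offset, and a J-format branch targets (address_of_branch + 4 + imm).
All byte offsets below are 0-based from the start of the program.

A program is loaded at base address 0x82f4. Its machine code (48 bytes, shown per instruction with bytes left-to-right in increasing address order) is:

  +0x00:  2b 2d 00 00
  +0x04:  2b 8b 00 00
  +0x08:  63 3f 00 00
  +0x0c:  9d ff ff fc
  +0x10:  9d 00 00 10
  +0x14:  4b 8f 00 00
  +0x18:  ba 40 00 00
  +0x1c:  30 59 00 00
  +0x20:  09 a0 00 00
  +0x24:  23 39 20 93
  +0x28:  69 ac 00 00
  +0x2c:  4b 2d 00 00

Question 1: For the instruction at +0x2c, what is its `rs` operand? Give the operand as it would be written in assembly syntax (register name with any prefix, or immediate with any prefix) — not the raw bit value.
[2c] 4b 2d 00 00 → 0x4b2d0000
  opcode bits[31:24]=0x4b: cpy/RR
  [23:20] rd=2 = c
  [19:16] rs=13 = t

t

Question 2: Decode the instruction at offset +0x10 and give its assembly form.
jz #16

[10] 9d 00 00 10 → 0x9d000010
  op=0x9d000010>>24=0x9d ⇒ jz (J)
  imm: (w>>0)&0xffffff=0x10 → #16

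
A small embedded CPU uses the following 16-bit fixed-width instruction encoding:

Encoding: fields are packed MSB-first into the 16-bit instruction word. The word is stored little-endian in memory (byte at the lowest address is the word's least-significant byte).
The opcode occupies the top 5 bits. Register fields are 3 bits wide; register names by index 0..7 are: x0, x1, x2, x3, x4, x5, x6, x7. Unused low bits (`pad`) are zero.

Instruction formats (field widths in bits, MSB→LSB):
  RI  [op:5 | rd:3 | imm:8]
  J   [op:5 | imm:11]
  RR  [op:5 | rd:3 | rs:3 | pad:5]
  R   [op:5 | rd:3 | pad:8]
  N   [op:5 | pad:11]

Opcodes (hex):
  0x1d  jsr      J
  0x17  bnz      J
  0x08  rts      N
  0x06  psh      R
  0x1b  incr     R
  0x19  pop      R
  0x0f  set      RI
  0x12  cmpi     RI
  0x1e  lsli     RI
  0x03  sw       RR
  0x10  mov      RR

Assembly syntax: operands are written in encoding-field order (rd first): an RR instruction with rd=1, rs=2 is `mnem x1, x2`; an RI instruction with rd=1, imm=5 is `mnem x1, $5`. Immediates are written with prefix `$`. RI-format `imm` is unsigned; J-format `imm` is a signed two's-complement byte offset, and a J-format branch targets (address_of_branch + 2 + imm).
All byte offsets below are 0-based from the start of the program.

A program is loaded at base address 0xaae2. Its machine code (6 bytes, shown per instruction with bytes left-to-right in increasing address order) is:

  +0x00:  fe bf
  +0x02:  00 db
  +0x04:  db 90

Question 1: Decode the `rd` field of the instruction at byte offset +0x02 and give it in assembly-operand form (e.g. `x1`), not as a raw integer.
[02] 00 db → 0xdb00
  top 5b → 0x1b → incr [R]
  [10:8] rd=3 = x3

x3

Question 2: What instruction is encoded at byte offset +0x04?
off 0x04: read db 90 as little → 0x90db
  top 5b → 0x12 → cmpi [RI]
  rd: (w>>8)&0x7=0x0 → x0
  imm: (w>>0)&0xff=0xdb → $219

cmpi x0, $219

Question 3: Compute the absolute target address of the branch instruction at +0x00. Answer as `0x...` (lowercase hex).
0xaae2

[00] fe bf → 0xbffe
  op=0xbffe>>11=0x17 ⇒ bnz (J)
  imm@[10:0]=0x7fe (s11→-2) ⇒ $-2
  target = base 0xaae2 + off 0x00 + 2 + imm -2 = 0xaae2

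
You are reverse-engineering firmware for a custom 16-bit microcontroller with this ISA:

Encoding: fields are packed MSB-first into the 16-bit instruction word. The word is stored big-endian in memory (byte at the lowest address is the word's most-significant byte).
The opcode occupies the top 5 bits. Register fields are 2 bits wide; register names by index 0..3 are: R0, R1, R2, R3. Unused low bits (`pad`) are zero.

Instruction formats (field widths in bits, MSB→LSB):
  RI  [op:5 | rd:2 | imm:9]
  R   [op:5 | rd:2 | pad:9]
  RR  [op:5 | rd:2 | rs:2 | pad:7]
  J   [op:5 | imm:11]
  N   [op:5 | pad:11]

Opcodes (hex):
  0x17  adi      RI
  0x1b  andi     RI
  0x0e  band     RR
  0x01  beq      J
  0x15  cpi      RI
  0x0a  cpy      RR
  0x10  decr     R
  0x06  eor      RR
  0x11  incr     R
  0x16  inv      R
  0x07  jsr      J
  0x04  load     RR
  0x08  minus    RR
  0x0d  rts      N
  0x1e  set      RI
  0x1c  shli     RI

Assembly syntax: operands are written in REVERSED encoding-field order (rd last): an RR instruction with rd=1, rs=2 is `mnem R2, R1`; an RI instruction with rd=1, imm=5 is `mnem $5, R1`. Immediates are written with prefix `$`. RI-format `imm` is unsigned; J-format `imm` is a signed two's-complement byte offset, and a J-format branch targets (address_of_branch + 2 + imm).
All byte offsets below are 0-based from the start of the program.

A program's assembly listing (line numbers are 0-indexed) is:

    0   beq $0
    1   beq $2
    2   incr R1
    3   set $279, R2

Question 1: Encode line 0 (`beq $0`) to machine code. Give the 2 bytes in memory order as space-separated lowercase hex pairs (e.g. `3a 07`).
08 00

line 0 (beq): pack op=0x1:5|imm=0:11 = 0x0800; big→ 08 00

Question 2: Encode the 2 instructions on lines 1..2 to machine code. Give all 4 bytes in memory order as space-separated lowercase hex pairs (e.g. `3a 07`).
1. beq fields op=0x1:5|imm=2:11 → word 0802h → 08 02
2. incr fields op=0x11:5|rd=1:2|pad=0:9 → word 8a00h → 8a 00

08 02 8a 00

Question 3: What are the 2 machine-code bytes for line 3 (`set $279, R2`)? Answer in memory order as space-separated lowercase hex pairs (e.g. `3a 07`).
f5 17

L3: set op=0x1e:5|rd=2:2|imm=279:9 ⇒ 0xf517 ⇒ big f5 17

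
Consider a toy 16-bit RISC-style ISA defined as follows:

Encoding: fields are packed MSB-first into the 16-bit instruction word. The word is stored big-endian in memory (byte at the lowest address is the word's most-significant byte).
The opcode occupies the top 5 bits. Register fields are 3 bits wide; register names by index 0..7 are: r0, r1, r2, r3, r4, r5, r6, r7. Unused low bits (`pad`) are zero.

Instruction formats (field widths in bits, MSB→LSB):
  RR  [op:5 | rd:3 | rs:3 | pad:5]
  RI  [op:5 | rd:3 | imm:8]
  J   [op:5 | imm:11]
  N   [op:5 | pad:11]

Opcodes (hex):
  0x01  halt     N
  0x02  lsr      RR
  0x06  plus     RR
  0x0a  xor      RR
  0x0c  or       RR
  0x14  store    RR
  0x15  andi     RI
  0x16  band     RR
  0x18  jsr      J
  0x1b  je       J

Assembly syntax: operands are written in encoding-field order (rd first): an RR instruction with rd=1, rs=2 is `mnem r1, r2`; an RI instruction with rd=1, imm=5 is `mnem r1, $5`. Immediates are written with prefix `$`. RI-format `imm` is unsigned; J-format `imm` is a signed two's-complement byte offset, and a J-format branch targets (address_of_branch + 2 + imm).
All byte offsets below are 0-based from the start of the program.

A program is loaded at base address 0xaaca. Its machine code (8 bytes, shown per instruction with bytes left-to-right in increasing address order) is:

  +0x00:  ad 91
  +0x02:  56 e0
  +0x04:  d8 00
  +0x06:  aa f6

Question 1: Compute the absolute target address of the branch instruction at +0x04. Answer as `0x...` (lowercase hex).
@+04  big-endian(d8 00) = 0xd800
  op=0xd800>>11=0x1b ⇒ je (J)
  imm@[10:0]=0x0 ⇒ $0
  target = base 0xaaca + off 0x04 + 2 + imm 0 = 0xaad0

0xaad0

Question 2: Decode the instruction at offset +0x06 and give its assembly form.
@+06  big-endian(aa f6) = 0xaaf6
  top 5b → 0x15 → andi [RI]
  rd@[10:8]=0x2 ⇒ r2
  imm@[7:0]=0xf6 ⇒ $246

andi r2, $246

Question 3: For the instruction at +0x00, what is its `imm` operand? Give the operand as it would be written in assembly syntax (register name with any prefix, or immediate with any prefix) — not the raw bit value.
$145

@+00  big-endian(ad 91) = 0xad91
  opcode bits[15:11]=0x15: andi/RI
  rd: (w>>8)&0x7=0x5 → r5
  imm: (w>>0)&0xff=0x91 → $145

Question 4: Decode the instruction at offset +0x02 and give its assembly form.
xor r6, r7

@+02  big-endian(56 e0) = 0x56e0
  opcode bits[15:11]=0xa: xor/RR
  rd@[10:8]=0x6 ⇒ r6
  rs@[7:5]=0x7 ⇒ r7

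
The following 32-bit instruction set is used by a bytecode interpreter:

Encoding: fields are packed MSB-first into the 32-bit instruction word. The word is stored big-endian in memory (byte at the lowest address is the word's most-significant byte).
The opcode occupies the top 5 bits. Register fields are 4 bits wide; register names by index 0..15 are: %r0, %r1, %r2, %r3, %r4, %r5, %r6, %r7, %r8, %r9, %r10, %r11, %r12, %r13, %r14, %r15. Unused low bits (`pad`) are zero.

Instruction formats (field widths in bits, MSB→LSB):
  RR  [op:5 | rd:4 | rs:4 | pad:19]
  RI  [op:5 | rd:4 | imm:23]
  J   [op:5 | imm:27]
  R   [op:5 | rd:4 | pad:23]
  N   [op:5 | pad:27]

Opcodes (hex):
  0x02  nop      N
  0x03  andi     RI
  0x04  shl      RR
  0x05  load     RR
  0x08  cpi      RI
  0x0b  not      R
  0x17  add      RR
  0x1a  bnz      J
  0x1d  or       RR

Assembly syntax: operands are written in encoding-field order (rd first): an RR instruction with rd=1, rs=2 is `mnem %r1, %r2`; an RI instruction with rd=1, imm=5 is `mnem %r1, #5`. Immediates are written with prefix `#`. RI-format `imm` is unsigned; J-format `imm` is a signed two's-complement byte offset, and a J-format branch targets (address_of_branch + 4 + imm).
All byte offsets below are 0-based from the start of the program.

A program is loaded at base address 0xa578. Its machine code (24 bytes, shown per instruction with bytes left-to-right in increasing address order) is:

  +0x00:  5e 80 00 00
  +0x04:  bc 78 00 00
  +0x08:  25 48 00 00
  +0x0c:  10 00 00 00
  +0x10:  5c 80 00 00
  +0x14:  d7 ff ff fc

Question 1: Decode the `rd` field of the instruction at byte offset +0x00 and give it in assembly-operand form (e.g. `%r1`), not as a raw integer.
%r13

+0x00: 5e 80 00 00 ⇒ word 0x5e800000 (big)
  op=0x5e800000>>27=0xb ⇒ not (R)
  rd@[26:23]=0xd ⇒ %r13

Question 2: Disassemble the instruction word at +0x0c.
nop

off 0x0c: read 10 00 00 00 as big → 0x10000000
  op=0x10000000>>27=0x2 ⇒ nop (N)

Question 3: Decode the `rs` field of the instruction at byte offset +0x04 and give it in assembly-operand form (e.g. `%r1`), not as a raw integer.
%r15

+0x04: bc 78 00 00 ⇒ word 0xbc780000 (big)
  top 5b → 0x17 → add [RR]
  rd: (w>>23)&0xf=0x8 → %r8
  rs: (w>>19)&0xf=0xf → %r15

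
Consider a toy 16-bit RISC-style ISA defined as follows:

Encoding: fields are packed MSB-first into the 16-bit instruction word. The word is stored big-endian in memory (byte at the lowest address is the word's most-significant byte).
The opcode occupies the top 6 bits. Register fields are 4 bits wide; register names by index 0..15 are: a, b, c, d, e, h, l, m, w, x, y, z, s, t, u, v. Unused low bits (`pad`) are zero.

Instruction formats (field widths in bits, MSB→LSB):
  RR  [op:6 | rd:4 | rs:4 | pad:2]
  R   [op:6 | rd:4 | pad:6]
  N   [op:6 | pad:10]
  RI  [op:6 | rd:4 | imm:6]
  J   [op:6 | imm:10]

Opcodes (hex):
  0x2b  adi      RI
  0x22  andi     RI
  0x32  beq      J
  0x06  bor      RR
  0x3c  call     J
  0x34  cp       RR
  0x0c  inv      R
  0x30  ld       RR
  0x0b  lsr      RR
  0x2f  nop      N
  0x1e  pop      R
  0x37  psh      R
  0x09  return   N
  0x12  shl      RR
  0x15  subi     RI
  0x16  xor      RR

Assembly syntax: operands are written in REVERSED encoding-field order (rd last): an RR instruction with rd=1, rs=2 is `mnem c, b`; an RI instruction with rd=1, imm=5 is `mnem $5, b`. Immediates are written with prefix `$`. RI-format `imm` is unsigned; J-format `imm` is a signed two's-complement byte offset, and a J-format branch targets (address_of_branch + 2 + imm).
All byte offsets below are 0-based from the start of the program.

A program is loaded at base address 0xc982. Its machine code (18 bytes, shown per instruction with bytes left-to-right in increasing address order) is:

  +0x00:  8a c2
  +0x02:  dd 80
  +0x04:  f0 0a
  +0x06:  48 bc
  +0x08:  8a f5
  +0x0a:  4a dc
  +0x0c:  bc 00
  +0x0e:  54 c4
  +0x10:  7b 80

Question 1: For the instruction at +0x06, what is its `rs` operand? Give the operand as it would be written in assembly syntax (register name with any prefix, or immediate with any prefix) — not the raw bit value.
+0x06: 48 bc ⇒ word 0x48bc (big)
  opcode bits[15:10]=0x12: shl/RR
  [9:6] rd=2 = c
  [5:2] rs=15 = v

v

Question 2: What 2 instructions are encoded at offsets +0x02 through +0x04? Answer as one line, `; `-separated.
psh l; call $10

@+02  big-endian(dd 80) = 0xdd80
  opcode bits[15:10]=0x37: psh/R
  rd: (w>>6)&0xf=0x6 → l
@+04  big-endian(f0 0a) = 0xf00a
  opcode bits[15:10]=0x3c: call/J
  imm: (w>>0)&0x3ff=0xa → $10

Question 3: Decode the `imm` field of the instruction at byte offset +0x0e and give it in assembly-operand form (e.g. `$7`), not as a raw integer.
off 0x0e: read 54 c4 as big → 0x54c4
  op=0x54c4>>10=0x15 ⇒ subi (RI)
  [9:6] rd=3 = d
  [5:0] imm=4 = $4

$4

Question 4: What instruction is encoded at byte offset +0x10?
off 0x10: read 7b 80 as big → 0x7b80
  op=0x7b80>>10=0x1e ⇒ pop (R)
  [9:6] rd=14 = u

pop u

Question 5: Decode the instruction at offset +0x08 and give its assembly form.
andi $53, z

+0x08: 8a f5 ⇒ word 0x8af5 (big)
  opcode bits[15:10]=0x22: andi/RI
  rd: (w>>6)&0xf=0xb → z
  imm: (w>>0)&0x3f=0x35 → $53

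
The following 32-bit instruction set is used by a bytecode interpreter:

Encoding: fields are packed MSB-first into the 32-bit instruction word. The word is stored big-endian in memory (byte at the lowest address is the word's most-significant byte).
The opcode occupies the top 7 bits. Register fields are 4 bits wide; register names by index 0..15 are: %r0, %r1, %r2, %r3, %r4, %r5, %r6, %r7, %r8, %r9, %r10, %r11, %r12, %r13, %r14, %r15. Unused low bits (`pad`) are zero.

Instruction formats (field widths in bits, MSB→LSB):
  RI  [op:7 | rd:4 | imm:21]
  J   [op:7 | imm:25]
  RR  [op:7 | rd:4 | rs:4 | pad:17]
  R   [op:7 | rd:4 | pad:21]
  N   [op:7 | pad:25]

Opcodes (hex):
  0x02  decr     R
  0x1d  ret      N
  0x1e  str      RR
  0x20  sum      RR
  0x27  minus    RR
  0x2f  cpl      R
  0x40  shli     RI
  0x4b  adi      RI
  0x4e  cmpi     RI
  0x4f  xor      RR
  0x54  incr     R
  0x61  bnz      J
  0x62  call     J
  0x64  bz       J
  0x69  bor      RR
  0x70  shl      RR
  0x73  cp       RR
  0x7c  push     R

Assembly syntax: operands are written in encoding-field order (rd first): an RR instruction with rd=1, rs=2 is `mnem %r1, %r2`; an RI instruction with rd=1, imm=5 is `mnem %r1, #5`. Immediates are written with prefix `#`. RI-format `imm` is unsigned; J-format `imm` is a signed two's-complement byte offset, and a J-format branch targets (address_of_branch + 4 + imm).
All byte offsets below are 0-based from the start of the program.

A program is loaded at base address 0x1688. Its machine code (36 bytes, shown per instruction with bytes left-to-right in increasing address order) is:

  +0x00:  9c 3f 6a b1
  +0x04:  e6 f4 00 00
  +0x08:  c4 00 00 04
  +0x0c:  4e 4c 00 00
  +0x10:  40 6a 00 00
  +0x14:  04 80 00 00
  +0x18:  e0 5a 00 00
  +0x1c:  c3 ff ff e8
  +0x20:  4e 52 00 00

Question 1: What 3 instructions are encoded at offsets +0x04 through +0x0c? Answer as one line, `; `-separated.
cp %r7, %r10; call #4; minus %r2, %r6

off 0x04: read e6 f4 00 00 as big → 0xe6f40000
  opcode bits[31:25]=0x73: cp/RR
  [24:21] rd=7 = %r7
  [20:17] rs=10 = %r10
off 0x08: read c4 00 00 04 as big → 0xc4000004
  opcode bits[31:25]=0x62: call/J
  [24:0] imm=4 = #4
off 0x0c: read 4e 4c 00 00 as big → 0x4e4c0000
  opcode bits[31:25]=0x27: minus/RR
  [24:21] rd=2 = %r2
  [20:17] rs=6 = %r6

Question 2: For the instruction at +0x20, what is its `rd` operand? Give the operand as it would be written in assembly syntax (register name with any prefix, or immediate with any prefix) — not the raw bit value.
+0x20: 4e 52 00 00 ⇒ word 0x4e520000 (big)
  op=0x4e520000>>25=0x27 ⇒ minus (RR)
  rd: (w>>21)&0xf=0x2 → %r2
  rs: (w>>17)&0xf=0x9 → %r9

%r2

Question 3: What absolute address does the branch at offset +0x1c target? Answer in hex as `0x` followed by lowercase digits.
0x1690

off 0x1c: read c3 ff ff e8 as big → 0xc3ffffe8
  opcode bits[31:25]=0x61: bnz/J
  imm@[24:0]=0x1ffffe8 (s25→-24) ⇒ #-24
  target = base 0x1688 + off 0x1c + 4 + imm -24 = 0x1690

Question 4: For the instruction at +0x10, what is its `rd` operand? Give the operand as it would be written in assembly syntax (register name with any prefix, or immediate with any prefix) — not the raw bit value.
%r3

off 0x10: read 40 6a 00 00 as big → 0x406a0000
  opcode bits[31:25]=0x20: sum/RR
  rd: (w>>21)&0xf=0x3 → %r3
  rs: (w>>17)&0xf=0x5 → %r5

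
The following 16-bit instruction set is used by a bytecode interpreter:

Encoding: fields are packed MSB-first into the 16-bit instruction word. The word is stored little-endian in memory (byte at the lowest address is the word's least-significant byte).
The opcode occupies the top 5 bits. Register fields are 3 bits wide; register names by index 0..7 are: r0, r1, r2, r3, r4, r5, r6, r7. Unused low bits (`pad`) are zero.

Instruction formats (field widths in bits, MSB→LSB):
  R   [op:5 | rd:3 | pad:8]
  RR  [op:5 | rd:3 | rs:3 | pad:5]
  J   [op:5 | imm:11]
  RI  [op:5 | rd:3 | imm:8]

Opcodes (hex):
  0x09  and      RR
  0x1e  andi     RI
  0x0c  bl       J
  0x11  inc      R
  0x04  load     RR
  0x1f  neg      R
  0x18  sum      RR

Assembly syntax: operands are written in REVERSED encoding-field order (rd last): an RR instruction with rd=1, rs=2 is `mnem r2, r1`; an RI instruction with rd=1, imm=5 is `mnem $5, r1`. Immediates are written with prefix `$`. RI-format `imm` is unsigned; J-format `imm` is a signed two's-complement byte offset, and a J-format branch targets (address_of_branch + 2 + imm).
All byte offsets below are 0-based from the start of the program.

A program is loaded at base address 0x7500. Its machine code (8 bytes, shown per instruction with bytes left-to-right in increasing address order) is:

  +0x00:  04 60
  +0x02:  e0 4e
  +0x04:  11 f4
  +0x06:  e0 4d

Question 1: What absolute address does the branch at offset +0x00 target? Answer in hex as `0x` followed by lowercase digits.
@+00  little-endian(04 60) = 0x6004
  opcode bits[15:11]=0xc: bl/J
  imm: (w>>0)&0x7ff=0x4 → $4
  target = base 0x7500 + off 0x00 + 2 + imm 4 = 0x7506

0x7506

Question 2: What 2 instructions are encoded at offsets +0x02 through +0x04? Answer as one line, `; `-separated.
and r7, r6; andi $17, r4

+0x02: e0 4e ⇒ word 0x4ee0 (little)
  op=0x4ee0>>11=0x9 ⇒ and (RR)
  rd: (w>>8)&0x7=0x6 → r6
  rs: (w>>5)&0x7=0x7 → r7
+0x04: 11 f4 ⇒ word 0xf411 (little)
  op=0xf411>>11=0x1e ⇒ andi (RI)
  rd: (w>>8)&0x7=0x4 → r4
  imm: (w>>0)&0xff=0x11 → $17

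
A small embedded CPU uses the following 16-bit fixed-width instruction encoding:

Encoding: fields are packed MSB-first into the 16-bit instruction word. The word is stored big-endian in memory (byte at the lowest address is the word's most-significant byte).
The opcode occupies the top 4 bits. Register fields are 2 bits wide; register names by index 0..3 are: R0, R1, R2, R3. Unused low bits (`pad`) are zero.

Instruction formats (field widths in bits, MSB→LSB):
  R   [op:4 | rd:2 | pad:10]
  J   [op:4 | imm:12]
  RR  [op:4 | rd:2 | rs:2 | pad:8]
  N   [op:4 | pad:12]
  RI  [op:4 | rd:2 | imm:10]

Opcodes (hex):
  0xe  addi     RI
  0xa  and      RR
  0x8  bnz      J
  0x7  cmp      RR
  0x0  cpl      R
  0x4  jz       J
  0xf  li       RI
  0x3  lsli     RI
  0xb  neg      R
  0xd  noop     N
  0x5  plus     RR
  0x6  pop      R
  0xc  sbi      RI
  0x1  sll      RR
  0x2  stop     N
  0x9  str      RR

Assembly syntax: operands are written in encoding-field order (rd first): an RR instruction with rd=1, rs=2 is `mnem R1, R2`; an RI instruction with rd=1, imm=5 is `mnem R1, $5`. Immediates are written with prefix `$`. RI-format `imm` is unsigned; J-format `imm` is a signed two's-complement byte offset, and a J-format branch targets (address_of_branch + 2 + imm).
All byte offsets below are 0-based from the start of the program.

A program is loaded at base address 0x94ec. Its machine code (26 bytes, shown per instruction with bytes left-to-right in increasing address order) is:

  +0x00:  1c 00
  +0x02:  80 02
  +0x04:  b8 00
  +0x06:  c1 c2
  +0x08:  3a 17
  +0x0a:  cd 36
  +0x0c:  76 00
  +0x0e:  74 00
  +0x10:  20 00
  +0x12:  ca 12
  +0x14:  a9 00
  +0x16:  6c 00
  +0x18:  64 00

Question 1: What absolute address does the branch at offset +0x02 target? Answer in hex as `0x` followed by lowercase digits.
[02] 80 02 → 0x8002
  op=0x8002>>12=0x8 ⇒ bnz (J)
  imm@[11:0]=0x2 ⇒ $2
  target = base 0x94ec + off 0x02 + 2 + imm 2 = 0x94f2

0x94f2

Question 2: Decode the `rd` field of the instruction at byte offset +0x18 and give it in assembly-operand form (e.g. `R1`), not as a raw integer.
R1

@+18  big-endian(64 00) = 0x6400
  opcode bits[15:12]=0x6: pop/R
  rd: (w>>10)&0x3=0x1 → R1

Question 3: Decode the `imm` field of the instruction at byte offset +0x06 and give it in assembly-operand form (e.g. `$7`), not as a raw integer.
off 0x06: read c1 c2 as big → 0xc1c2
  top 4b → 0xc → sbi [RI]
  rd: (w>>10)&0x3=0x0 → R0
  imm: (w>>0)&0x3ff=0x1c2 → $450

$450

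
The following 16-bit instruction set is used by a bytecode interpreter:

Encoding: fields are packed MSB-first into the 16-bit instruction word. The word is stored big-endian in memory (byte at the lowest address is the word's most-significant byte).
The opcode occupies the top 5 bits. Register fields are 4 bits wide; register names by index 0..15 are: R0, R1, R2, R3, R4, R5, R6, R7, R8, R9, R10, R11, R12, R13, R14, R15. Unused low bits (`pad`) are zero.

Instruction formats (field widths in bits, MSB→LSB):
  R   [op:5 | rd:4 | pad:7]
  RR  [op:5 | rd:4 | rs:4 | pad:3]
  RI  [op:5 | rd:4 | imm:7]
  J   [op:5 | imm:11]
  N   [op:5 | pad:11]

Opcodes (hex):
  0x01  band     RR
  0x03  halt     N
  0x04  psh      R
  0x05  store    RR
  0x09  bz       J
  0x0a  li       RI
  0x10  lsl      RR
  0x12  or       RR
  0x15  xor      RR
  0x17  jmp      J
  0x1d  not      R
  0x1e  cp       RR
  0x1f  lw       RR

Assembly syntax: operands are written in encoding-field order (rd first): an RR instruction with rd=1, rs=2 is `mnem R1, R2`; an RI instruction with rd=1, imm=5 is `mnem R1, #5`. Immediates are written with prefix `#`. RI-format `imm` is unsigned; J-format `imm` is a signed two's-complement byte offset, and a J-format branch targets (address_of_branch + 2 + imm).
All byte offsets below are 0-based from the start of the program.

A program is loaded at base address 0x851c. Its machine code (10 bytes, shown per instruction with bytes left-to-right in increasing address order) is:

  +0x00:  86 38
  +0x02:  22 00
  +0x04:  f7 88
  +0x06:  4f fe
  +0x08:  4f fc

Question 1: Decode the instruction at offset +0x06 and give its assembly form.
bz #-2

+0x06: 4f fe ⇒ word 0x4ffe (big)
  op=0x4ffe>>11=0x9 ⇒ bz (J)
  [10:0] imm=2046 (s11→-2) = #-2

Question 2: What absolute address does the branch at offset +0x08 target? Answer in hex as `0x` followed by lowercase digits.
@+08  big-endian(4f fc) = 0x4ffc
  top 5b → 0x9 → bz [J]
  imm: (w>>0)&0x7ff=0x7fc (s11→-4) → #-4
  target = base 0x851c + off 0x08 + 2 + imm -4 = 0x8522

0x8522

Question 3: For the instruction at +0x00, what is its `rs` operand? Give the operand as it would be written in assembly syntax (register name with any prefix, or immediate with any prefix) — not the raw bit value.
R7

[00] 86 38 → 0x8638
  opcode bits[15:11]=0x10: lsl/RR
  rd: (w>>7)&0xf=0xc → R12
  rs: (w>>3)&0xf=0x7 → R7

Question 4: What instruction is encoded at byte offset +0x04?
cp R15, R1

+0x04: f7 88 ⇒ word 0xf788 (big)
  op=0xf788>>11=0x1e ⇒ cp (RR)
  [10:7] rd=15 = R15
  [6:3] rs=1 = R1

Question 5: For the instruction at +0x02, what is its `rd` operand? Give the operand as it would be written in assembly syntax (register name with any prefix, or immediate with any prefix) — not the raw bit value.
+0x02: 22 00 ⇒ word 0x2200 (big)
  top 5b → 0x4 → psh [R]
  rd@[10:7]=0x4 ⇒ R4

R4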